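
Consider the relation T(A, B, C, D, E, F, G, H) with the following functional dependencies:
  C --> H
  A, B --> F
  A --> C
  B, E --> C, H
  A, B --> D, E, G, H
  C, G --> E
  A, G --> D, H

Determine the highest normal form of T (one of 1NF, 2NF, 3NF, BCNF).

Candidate key: {A, B}. Prime attributes: {A, B}.
C --> H: {C}⁺ = {C, H}, which is not all of the attributes, so the left side is not a superkey — BCNF is violated.
C --> H determines the non-prime attribute {H} from a non-superkey — 3NF is violated.
The proper key subset {A} of {A, B} determines non-prime {C, H}, so the relation is not even in 2NF.

1NF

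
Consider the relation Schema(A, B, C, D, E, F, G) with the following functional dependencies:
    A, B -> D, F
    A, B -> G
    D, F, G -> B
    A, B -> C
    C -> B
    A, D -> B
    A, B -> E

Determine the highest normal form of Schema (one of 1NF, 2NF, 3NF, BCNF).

Candidate keys: {A, B}, {A, C}, {A, D}. Prime attributes: {A, B, C, D}.
D, F, G -> B: {D, F, G}⁺ = {B, D, F, G}, which is not all of the attributes, so the left side is not a superkey — BCNF is violated.
But every attribute on its right side ({B}) is prime, and the same holds for every other non-superkey FD, so 3NF still holds.

3NF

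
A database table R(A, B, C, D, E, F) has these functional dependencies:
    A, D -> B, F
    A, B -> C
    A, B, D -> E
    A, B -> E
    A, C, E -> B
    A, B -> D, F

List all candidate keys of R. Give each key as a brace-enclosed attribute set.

{A, B}, {A, C, E}, {A, D}

Attributes never on any right-hand side: {A} — every candidate key must contain it.
{A, B} is a candidate key since {A, B}⁺ = {A, B, C, D, E, F} covers every attribute.
{A, D} is a candidate key since {A, D}⁺ = {A, B, C, D, E, F} covers every attribute.
{A, C, E} is a candidate key since {A, C, E}⁺ = {A, B, C, D, E, F} covers every attribute.
These are minimal and exhaustive — every other superkey contains one of them.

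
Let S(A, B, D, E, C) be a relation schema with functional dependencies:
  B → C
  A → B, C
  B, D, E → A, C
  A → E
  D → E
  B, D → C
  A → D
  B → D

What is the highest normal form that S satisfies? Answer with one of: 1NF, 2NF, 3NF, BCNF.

Candidate keys: {A}, {B}. Prime attributes: {A, B}.
For D → E we have {D}⁺ = {D, E}; {D} is not a superkey, so BCNF fails.
D → E has non-prime {E} on the right and a non-superkey on the left, so 3NF fails.
Every candidate key is a single attribute, so no partial dependency is possible; 2NF holds.

2NF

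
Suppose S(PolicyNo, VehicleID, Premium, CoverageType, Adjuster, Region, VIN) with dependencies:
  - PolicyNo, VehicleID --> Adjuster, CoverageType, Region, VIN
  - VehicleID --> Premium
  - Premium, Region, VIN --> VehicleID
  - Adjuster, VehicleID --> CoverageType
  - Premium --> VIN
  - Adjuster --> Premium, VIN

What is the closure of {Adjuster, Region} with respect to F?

{Adjuster, CoverageType, Premium, Region, VIN, VehicleID}

Start with {Adjuster, Region}.
Adjuster --> Premium, VIN applies; add {Premium, VIN} → now {Adjuster, Premium, Region, VIN}.
Premium, Region, VIN --> VehicleID applies; add {VehicleID} → now {Adjuster, Premium, Region, VIN, VehicleID}.
Adjuster, VehicleID --> CoverageType applies; add {CoverageType} → now {Adjuster, CoverageType, Premium, Region, VIN, VehicleID}.
No further FD applies.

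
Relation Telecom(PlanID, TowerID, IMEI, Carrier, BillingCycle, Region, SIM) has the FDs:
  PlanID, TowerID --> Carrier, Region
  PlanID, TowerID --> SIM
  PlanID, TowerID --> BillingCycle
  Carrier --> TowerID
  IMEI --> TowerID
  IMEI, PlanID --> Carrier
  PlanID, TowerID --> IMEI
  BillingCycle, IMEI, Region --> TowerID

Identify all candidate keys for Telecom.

{PlanID} never appears on the right of any FD, so every key must include it.
{Carrier, PlanID}⁺ = {BillingCycle, Carrier, IMEI, PlanID, Region, SIM, TowerID}, which is every attribute, so {Carrier, PlanID} is a candidate key.
{IMEI, PlanID}⁺ = {BillingCycle, Carrier, IMEI, PlanID, Region, SIM, TowerID}, which is every attribute, so {IMEI, PlanID} is a candidate key.
{PlanID, TowerID}⁺ = {BillingCycle, Carrier, IMEI, PlanID, Region, SIM, TowerID}, which is every attribute, so {PlanID, TowerID} is a candidate key.
These are minimal and exhaustive — every other superkey contains one of them.

{Carrier, PlanID}, {IMEI, PlanID}, {PlanID, TowerID}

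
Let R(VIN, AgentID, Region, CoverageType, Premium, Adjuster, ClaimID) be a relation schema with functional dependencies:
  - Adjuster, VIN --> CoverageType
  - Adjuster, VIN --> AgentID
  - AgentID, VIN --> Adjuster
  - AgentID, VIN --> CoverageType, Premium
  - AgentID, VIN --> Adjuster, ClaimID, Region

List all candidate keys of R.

{Adjuster, VIN}, {AgentID, VIN}

No FD produces {VIN}, so it must be in every candidate key.
{Adjuster, VIN} is a candidate key since {Adjuster, VIN}⁺ = {Adjuster, AgentID, ClaimID, CoverageType, Premium, Region, VIN} covers every attribute.
{AgentID, VIN} is a candidate key since {AgentID, VIN}⁺ = {Adjuster, AgentID, ClaimID, CoverageType, Premium, Region, VIN} covers every attribute.
Any other superkey properly contains one of these, so there are no further candidate keys.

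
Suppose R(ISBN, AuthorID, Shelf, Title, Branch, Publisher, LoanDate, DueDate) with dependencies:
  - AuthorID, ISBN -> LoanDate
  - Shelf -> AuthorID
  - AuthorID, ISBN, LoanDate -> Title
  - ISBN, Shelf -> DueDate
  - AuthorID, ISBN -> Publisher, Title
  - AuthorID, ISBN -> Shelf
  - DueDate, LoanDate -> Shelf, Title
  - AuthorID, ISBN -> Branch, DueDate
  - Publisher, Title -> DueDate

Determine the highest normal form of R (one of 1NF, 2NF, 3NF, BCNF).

Candidate keys: {AuthorID, ISBN}, {DueDate, ISBN, LoanDate}, {ISBN, LoanDate, Publisher, Title}, {ISBN, Shelf}. Prime attributes: {AuthorID, DueDate, ISBN, LoanDate, Publisher, Shelf, Title}.
Shelf -> AuthorID breaks BCNF: {Shelf}⁺ = {AuthorID, Shelf}, so {Shelf} is not a superkey.
Its right-hand attributes {AuthorID} are all prime, as are those of every other non-superkey FD — the relation is in 3NF.

3NF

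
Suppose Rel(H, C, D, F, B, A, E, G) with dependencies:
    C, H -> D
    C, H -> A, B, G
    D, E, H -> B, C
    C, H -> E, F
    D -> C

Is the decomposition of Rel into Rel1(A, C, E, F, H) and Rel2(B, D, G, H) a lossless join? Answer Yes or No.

No

The shared attributes are {H} and {H}⁺ = {H}.
The closure covers neither Rel1 nor Rel2 entirely; the join is not lossless.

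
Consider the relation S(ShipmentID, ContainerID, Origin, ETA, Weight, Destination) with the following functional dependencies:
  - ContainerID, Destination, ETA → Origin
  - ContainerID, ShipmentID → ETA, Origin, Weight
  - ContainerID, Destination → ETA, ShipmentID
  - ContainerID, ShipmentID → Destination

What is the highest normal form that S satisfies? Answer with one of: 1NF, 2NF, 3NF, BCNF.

Candidate keys: {ContainerID, Destination}, {ContainerID, ShipmentID}. Prime attributes: {ContainerID, Destination, ShipmentID}.
The left-hand side of every FD is a superkey, so BCNF is satisfied.

BCNF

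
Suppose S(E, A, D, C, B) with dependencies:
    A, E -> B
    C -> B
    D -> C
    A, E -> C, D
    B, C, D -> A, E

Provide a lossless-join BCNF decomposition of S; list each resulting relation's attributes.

Candidate keys of the original relation: {A, E}, {D}.
Within {A, B, C, D, E}: {C}⁺ ∩ {A, B, C, D, E} = {B, C}, not the whole set, so C -> B violates BCNF; decompose into {B, C} and {A, C, D, E}.
{B, C}: every determinant is a superkey — BCNF.
{A, C, D, E}: every determinant is a superkey — BCNF.

{A, C, D, E}; {B, C}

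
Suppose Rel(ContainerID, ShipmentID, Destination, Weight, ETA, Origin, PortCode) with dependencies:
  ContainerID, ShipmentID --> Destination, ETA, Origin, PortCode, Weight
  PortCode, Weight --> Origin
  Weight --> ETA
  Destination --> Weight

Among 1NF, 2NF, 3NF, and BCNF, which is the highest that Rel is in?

2NF

Candidate key: {ContainerID, ShipmentID}. Prime attributes: {ContainerID, ShipmentID}.
PortCode, Weight --> Origin breaks BCNF: {PortCode, Weight}⁺ = {ETA, Origin, PortCode, Weight}, so {PortCode, Weight} is not a superkey.
PortCode, Weight --> Origin has non-prime {Origin} on the right and a non-superkey on the left, so 3NF fails.
No non-prime attribute depends on a proper subset of any candidate key, so 2NF holds.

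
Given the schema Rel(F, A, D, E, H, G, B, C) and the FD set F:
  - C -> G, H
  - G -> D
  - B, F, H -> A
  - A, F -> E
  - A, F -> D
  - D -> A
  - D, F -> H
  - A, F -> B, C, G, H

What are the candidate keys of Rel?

{A, F}, {B, F, H}, {C, F}, {D, F}, {F, G}

Attributes never on any right-hand side: {F} — every candidate key must contain it.
{A, F}⁺ = {A, B, C, D, E, F, G, H} — all of the relation — so {A, F} is a candidate key.
{C, F}⁺ = {A, B, C, D, E, F, G, H} — all of the relation — so {C, F} is a candidate key.
{D, F}⁺ = {A, B, C, D, E, F, G, H} — all of the relation — so {D, F} is a candidate key.
{F, G}⁺ = {A, B, C, D, E, F, G, H} — all of the relation — so {F, G} is a candidate key.
{B, F, H}⁺ = {A, B, C, D, E, F, G, H} — all of the relation — so {B, F, H} is a candidate key.
Any other superkey properly contains one of these, so there are no further candidate keys.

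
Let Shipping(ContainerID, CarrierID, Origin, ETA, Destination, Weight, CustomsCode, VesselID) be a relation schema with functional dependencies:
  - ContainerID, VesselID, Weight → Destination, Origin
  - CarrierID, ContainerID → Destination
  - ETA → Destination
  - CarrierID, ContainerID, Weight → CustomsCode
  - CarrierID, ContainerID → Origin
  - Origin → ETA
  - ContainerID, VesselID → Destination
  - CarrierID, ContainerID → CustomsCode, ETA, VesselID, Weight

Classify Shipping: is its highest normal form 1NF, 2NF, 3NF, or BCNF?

Candidate key: {CarrierID, ContainerID}. Prime attributes: {CarrierID, ContainerID}.
For ContainerID, VesselID, Weight → Destination, Origin we have {ContainerID, VesselID, Weight}⁺ = {ContainerID, Destination, ETA, Origin, VesselID, Weight}; {ContainerID, VesselID, Weight} is not a superkey, so BCNF fails.
ContainerID, VesselID, Weight → Destination, Origin determines the non-prime attributes {Destination, Origin} from a non-superkey — 3NF is violated.
No non-prime attribute depends on a proper subset of any candidate key, so 2NF holds.

2NF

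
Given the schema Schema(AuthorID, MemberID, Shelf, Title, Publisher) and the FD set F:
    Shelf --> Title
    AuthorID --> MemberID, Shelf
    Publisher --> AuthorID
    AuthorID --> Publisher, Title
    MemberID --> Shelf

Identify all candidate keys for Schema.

Closure of {AuthorID} is {AuthorID, MemberID, Publisher, Shelf, Title}, the whole schema; {AuthorID} is a candidate key.
Closure of {Publisher} is {AuthorID, MemberID, Publisher, Shelf, Title}, the whole schema; {Publisher} is a candidate key.
These are minimal and exhaustive — every other superkey contains one of them.

{AuthorID}, {Publisher}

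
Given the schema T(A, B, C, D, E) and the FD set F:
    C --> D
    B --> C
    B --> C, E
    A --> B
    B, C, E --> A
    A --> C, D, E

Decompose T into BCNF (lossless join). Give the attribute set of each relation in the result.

{A, B, C, E}; {C, D}

Candidate keys of the original relation: {A}, {B}.
{A, B, C, D, E}: {C} determines {C, D} here but is not a superkey — split on C --> D, giving {C, D} and {A, B, C, E}.
{C, D} is in BCNF.
{A, B, C, E} is in BCNF.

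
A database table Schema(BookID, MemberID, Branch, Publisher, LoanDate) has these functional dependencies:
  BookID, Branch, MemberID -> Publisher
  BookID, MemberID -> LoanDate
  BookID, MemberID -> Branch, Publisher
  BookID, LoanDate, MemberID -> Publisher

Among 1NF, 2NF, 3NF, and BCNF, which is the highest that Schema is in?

BCNF

Candidate key: {BookID, MemberID}. Prime attributes: {BookID, MemberID}.
Every FD has a superkey on the left, so the relation is in BCNF.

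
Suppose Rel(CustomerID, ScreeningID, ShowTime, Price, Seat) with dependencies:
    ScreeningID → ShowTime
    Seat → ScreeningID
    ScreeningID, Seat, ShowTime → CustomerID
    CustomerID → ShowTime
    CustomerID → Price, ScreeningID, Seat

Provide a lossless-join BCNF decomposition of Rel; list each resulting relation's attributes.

Candidate keys of the original relation: {CustomerID}, {Seat}.
{CustomerID, Price, ScreeningID, Seat, ShowTime}: {ScreeningID} determines {ScreeningID, ShowTime} here but is not a superkey — split on ScreeningID → ShowTime, giving {ScreeningID, ShowTime} and {CustomerID, Price, ScreeningID, Seat}.
{ScreeningID, ShowTime}: every determinant is a superkey — BCNF.
{CustomerID, Price, ScreeningID, Seat}: every determinant is a superkey — BCNF.

{CustomerID, Price, ScreeningID, Seat}; {ScreeningID, ShowTime}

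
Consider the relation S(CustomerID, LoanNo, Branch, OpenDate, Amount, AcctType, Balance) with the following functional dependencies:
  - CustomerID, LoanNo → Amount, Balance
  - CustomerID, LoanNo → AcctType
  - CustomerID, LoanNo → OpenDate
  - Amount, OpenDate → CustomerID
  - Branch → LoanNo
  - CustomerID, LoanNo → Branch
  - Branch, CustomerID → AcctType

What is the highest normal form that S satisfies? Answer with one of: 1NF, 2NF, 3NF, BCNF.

3NF

Candidate keys: {Amount, Branch, OpenDate}, {Amount, LoanNo, OpenDate}, {Branch, CustomerID}, {CustomerID, LoanNo}. Prime attributes: {Amount, Branch, CustomerID, LoanNo, OpenDate}.
For Amount, OpenDate → CustomerID we have {Amount, OpenDate}⁺ = {Amount, CustomerID, OpenDate}; {Amount, OpenDate} is not a superkey, so BCNF fails.
Its right-hand attributes {CustomerID} are all prime, as are those of every other non-superkey FD — the relation is in 3NF.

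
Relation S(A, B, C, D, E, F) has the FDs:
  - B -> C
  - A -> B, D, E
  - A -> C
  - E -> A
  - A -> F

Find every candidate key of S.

{A}, {E}

{A}⁺ = {A, B, C, D, E, F} — all of the relation — so {A} is a candidate key.
{E}⁺ = {A, B, C, D, E, F} — all of the relation — so {E} is a candidate key.
Any other superkey properly contains one of these, so there are no further candidate keys.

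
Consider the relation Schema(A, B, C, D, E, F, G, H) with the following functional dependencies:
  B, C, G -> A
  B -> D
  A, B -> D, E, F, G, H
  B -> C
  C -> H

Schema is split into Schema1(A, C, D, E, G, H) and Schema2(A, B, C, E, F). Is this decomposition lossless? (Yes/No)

The shared attributes are {A, C, E} and {A, C, E}⁺ = {A, C, E, H}.
Neither Schema1 nor Schema2 is contained in that closure, so the decomposition is lossy.

No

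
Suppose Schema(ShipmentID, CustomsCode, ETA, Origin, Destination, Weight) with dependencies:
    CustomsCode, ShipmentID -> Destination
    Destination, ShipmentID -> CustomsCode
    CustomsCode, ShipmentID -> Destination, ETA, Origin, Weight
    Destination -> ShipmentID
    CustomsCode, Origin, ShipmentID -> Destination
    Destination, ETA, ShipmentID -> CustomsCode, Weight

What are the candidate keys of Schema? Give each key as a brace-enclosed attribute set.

{Destination}⁺ = {CustomsCode, Destination, ETA, Origin, ShipmentID, Weight}, which is every attribute, so {Destination} is a candidate key.
{CustomsCode, ShipmentID}⁺ = {CustomsCode, Destination, ETA, Origin, ShipmentID, Weight}, which is every attribute, so {CustomsCode, ShipmentID} is a candidate key.
Any other superkey properly contains one of these, so there are no further candidate keys.

{CustomsCode, ShipmentID}, {Destination}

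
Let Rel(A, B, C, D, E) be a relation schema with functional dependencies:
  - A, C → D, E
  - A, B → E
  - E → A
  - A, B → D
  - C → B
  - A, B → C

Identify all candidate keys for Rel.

{A, B}⁺ = {A, B, C, D, E} — all of the relation — so {A, B} is a candidate key.
{A, C}⁺ = {A, B, C, D, E} — all of the relation — so {A, C} is a candidate key.
{B, E}⁺ = {A, B, C, D, E} — all of the relation — so {B, E} is a candidate key.
{C, E}⁺ = {A, B, C, D, E} — all of the relation — so {C, E} is a candidate key.
These are minimal and exhaustive — every other superkey contains one of them.

{A, B}, {A, C}, {B, E}, {C, E}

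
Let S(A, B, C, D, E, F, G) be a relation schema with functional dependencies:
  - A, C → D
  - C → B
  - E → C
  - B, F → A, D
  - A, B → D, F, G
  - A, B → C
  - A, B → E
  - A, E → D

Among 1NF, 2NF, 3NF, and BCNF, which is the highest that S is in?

Candidate keys: {A, B}, {A, C}, {A, E}, {B, F}, {C, F}, {E, F}. Prime attributes: {A, B, C, E, F}.
For C → B we have {C}⁺ = {B, C}; {C} is not a superkey, so BCNF fails.
Its right-hand attributes {B} are all prime, as are those of every other non-superkey FD — the relation is in 3NF.

3NF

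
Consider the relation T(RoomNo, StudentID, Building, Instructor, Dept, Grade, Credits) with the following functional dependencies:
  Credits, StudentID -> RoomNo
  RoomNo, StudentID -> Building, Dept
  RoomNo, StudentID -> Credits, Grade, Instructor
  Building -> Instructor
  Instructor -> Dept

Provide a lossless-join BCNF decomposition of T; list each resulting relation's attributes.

{Building, Credits, Grade, RoomNo, StudentID}; {Building, Instructor}; {Dept, Instructor}

Candidate keys of the original relation: {Credits, StudentID}, {RoomNo, StudentID}.
In {Building, Credits, Dept, Grade, Instructor, RoomNo, StudentID}, {Building} is not a superkey ({Building}⁺ restricted to this set is {Building, Dept, Instructor}), so split on Building -> Dept, Instructor into {Building, Dept, Instructor} and {Building, Credits, Grade, RoomNo, StudentID}.
In {Building, Dept, Instructor}, {Instructor} is not a superkey ({Instructor}⁺ restricted to this set is {Dept, Instructor}), so split on Instructor -> Dept into {Dept, Instructor} and {Building, Instructor}.
{Dept, Instructor}: every determinant is a superkey — BCNF.
{Building, Instructor}: every determinant is a superkey — BCNF.
{Building, Credits, Grade, RoomNo, StudentID}: every determinant is a superkey — BCNF.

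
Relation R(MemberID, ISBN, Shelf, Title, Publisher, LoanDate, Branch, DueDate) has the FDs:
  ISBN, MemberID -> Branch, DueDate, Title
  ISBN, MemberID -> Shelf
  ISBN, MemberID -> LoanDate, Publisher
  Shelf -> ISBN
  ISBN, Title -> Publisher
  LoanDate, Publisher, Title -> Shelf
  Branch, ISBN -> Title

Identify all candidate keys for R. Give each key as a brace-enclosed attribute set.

{ISBN, MemberID}, {LoanDate, MemberID, Publisher, Title}, {MemberID, Shelf}

{MemberID} never appears on the right of any FD, so every key must include it.
{ISBN, MemberID}⁺ = {Branch, DueDate, ISBN, LoanDate, MemberID, Publisher, Shelf, Title} — all of the relation — so {ISBN, MemberID} is a candidate key.
{MemberID, Shelf}⁺ = {Branch, DueDate, ISBN, LoanDate, MemberID, Publisher, Shelf, Title} — all of the relation — so {MemberID, Shelf} is a candidate key.
{LoanDate, MemberID, Publisher, Title}⁺ = {Branch, DueDate, ISBN, LoanDate, MemberID, Publisher, Shelf, Title} — all of the relation — so {LoanDate, MemberID, Publisher, Title} is a candidate key.
Any other superkey properly contains one of these, so there are no further candidate keys.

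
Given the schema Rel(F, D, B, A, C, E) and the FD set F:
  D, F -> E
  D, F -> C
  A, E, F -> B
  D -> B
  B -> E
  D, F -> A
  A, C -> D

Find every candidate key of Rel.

{A, C, F}, {D, F}

No FD produces {F}, so it must be in every candidate key.
{D, F} is a candidate key since {D, F}⁺ = {A, B, C, D, E, F} covers every attribute.
{A, C, F} is a candidate key since {A, C, F}⁺ = {A, B, C, D, E, F} covers every attribute.
Any other superkey properly contains one of these, so there are no further candidate keys.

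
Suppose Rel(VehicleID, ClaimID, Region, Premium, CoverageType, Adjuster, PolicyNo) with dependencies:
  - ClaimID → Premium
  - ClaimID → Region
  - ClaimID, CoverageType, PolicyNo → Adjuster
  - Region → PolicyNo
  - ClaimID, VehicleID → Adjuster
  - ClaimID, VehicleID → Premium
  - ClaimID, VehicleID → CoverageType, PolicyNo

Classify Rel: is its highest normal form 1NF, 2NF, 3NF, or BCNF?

Candidate key: {ClaimID, VehicleID}. Prime attributes: {ClaimID, VehicleID}.
For ClaimID → Premium we have {ClaimID}⁺ = {ClaimID, PolicyNo, Premium, Region}; {ClaimID} is not a superkey, so BCNF fails.
ClaimID → Premium has non-prime {Premium} on the right and a non-superkey on the left, so 3NF fails.
{ClaimID} is a proper subset of the key {ClaimID, VehicleID}, and {ClaimID}⁺ contains the non-prime attributes {PolicyNo, Premium, Region} — a partial dependency, so 2NF is violated.

1NF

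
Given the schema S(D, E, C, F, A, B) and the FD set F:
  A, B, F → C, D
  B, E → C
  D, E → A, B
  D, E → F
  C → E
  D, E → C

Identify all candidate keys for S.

{A, B, F}, {C, D}, {D, E}

{C, D}⁺ = {A, B, C, D, E, F}, which is every attribute, so {C, D} is a candidate key.
{D, E}⁺ = {A, B, C, D, E, F}, which is every attribute, so {D, E} is a candidate key.
{A, B, F}⁺ = {A, B, C, D, E, F}, which is every attribute, so {A, B, F} is a candidate key.
These are minimal and exhaustive — every other superkey contains one of them.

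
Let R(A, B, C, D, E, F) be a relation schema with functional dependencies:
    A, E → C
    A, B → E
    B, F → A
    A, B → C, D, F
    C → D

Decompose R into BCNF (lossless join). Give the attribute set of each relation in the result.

Candidate keys of the original relation: {A, B}, {B, F}.
{A, B, C, D, E, F}: {A, E} determines {A, C, D, E} here but is not a superkey — split on A, E → C, D, giving {A, C, D, E} and {A, B, E, F}.
{A, C, D, E}: {C} determines {C, D} here but is not a superkey — split on C → D, giving {C, D} and {A, C, E}.
{C, D} has no BCNF violation.
{A, C, E} has no BCNF violation.
{A, B, E, F} has no BCNF violation.

{A, B, E, F}; {A, C, E}; {C, D}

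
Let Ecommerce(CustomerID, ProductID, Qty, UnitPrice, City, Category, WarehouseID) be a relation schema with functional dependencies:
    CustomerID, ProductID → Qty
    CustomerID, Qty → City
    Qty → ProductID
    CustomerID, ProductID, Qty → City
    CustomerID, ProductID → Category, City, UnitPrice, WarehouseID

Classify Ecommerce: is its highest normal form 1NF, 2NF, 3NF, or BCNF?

3NF

Candidate keys: {CustomerID, ProductID}, {CustomerID, Qty}. Prime attributes: {CustomerID, ProductID, Qty}.
For Qty → ProductID we have {Qty}⁺ = {ProductID, Qty}; {Qty} is not a superkey, so BCNF fails.
Since {ProductID} ⊆ prime attributes and every other non-superkey FD also has a prime right side, the schema is in 3NF.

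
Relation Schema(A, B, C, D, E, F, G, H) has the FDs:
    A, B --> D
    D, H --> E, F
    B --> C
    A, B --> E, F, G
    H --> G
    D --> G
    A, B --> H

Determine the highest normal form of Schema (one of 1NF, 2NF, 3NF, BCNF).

1NF

Candidate key: {A, B}. Prime attributes: {A, B}.
For D, H --> E, F we have {D, H}⁺ = {D, E, F, G, H}; {D, H} is not a superkey, so BCNF fails.
Because {E, F} are non-prime and the left side of D, H --> E, F is not a superkey, the relation is not in 3NF.
Since {B} ⊂ {A, B} and {B}⁺ ⊇ {C} with {C} non-prime, there is a partial dependency; 2NF fails.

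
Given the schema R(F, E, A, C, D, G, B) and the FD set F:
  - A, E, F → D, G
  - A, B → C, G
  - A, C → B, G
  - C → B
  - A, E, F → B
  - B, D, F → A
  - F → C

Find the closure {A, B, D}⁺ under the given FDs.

Start with {A, B, D}.
A, B → C, G applies; add {C, G} → now {A, B, C, D, G}.
No further FD applies.

{A, B, C, D, G}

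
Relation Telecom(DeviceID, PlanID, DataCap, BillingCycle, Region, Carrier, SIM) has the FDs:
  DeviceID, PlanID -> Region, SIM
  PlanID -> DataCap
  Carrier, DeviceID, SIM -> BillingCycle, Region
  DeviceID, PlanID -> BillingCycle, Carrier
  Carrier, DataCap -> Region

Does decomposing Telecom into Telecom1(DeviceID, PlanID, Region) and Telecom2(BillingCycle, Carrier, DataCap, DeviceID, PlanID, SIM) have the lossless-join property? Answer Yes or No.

Yes

The shared attributes are {DeviceID, PlanID} and {DeviceID, PlanID}⁺ = {BillingCycle, Carrier, DataCap, DeviceID, PlanID, Region, SIM}.
This includes all of Telecom1, so the common attributes are a superkey of Telecom1 — the join is lossless.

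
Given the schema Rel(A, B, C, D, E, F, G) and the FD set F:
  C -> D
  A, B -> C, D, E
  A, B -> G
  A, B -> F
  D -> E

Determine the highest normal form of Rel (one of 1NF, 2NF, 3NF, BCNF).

Candidate key: {A, B}. Prime attributes: {A, B}.
For C -> D we have {C}⁺ = {C, D, E}; {C} is not a superkey, so BCNF fails.
Because {D} is non-prime and the left side of C -> D is not a superkey, the relation is not in 3NF.
Checking every proper subset of each key, none determines a non-prime attribute — 2NF is satisfied.

2NF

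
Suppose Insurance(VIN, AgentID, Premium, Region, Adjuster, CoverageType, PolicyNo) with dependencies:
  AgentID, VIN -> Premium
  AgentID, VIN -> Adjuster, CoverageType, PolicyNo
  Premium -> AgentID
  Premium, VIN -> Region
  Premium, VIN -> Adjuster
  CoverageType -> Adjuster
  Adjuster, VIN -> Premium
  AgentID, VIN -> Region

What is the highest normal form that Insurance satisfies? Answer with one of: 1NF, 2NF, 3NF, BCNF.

Candidate keys: {Adjuster, VIN}, {AgentID, VIN}, {CoverageType, VIN}, {Premium, VIN}. Prime attributes: {Adjuster, AgentID, CoverageType, Premium, VIN}.
For Premium -> AgentID we have {Premium}⁺ = {AgentID, Premium}; {Premium} is not a superkey, so BCNF fails.
Its right-hand attributes {AgentID} are all prime, as are those of every other non-superkey FD — the relation is in 3NF.

3NF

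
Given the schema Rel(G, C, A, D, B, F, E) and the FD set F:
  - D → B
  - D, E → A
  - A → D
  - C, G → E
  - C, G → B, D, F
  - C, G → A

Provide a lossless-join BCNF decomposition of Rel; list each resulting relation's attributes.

{A, D}; {A, E}; {B, D}; {C, D, E, F, G}

Candidate key of the original relation: {C, G}.
In {A, B, C, D, E, F, G}, {D} is not a superkey ({D}⁺ restricted to this set is {B, D}), so split on D → B into {B, D} and {A, C, D, E, F, G}.
{B, D}: every determinant is a superkey — BCNF.
In {A, C, D, E, F, G}, {D, E} is not a superkey ({D, E}⁺ restricted to this set is {A, D, E}), so split on D, E → A into {A, D, E} and {C, D, E, F, G}.
In {A, D, E}, {A} is not a superkey ({A}⁺ restricted to this set is {A, D}), so split on A → D into {A, D} and {A, E}.
{A, D}: every determinant is a superkey — BCNF.
{A, E}: every determinant is a superkey — BCNF.
{C, D, E, F, G}: every determinant is a superkey — BCNF.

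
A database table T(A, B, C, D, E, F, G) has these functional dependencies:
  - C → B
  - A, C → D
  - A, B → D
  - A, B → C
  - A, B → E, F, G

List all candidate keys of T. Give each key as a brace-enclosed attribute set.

{A} never appears on the right of any FD, so every key must include it.
Closure of {A, B} is {A, B, C, D, E, F, G}, the whole schema; {A, B} is a candidate key.
Closure of {A, C} is {A, B, C, D, E, F, G}, the whole schema; {A, C} is a candidate key.
No proper subset of any of these is a key, and no other minimal superkey exists.

{A, B}, {A, C}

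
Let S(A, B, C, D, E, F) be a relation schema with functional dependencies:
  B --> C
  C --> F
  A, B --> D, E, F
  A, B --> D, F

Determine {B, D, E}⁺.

{B, C, D, E, F}

Start with {B, D, E}.
B --> C applies; add {C} → now {B, C, D, E}.
C --> F applies; add {F} → now {B, C, D, E, F}.
No further FD applies.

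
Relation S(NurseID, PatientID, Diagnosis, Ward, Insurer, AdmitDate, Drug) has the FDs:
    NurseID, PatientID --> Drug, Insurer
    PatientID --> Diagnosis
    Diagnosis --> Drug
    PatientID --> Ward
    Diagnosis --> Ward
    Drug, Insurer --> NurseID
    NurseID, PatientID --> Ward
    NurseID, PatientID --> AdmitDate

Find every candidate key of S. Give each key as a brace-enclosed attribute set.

{Insurer, PatientID}, {NurseID, PatientID}

Attributes never on any right-hand side: {PatientID} — every candidate key must contain it.
{Insurer, PatientID}⁺ = {AdmitDate, Diagnosis, Drug, Insurer, NurseID, PatientID, Ward} — all of the relation — so {Insurer, PatientID} is a candidate key.
{NurseID, PatientID}⁺ = {AdmitDate, Diagnosis, Drug, Insurer, NurseID, PatientID, Ward} — all of the relation — so {NurseID, PatientID} is a candidate key.
Any other superkey properly contains one of these, so there are no further candidate keys.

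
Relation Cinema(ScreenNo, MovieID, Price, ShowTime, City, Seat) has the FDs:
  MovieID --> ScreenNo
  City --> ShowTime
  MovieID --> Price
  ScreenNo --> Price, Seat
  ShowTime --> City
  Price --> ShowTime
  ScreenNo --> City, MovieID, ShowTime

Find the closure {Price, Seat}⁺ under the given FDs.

{City, Price, Seat, ShowTime}

Start with {Price, Seat}.
Price --> ShowTime applies; add {ShowTime} → now {Price, Seat, ShowTime}.
ShowTime --> City applies; add {City} → now {City, Price, Seat, ShowTime}.
No further FD applies.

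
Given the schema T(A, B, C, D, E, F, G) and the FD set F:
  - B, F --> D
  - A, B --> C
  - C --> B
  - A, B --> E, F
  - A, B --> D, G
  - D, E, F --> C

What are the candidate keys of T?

{A, B}, {A, C}, {A, D, E, F}

Attributes never on any right-hand side: {A} — every candidate key must contain it.
{A, B} is a candidate key since {A, B}⁺ = {A, B, C, D, E, F, G} covers every attribute.
{A, C} is a candidate key since {A, C}⁺ = {A, B, C, D, E, F, G} covers every attribute.
{A, D, E, F} is a candidate key since {A, D, E, F}⁺ = {A, B, C, D, E, F, G} covers every attribute.
No proper subset of any of these is a key, and no other minimal superkey exists.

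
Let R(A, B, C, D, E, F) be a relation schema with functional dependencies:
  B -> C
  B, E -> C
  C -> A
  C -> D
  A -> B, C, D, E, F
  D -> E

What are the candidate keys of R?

{A}, {B}, {C}

{A}⁺ = {A, B, C, D, E, F} — all of the relation — so {A} is a candidate key.
{B}⁺ = {A, B, C, D, E, F} — all of the relation — so {B} is a candidate key.
{C}⁺ = {A, B, C, D, E, F} — all of the relation — so {C} is a candidate key.
These are minimal and exhaustive — every other superkey contains one of them.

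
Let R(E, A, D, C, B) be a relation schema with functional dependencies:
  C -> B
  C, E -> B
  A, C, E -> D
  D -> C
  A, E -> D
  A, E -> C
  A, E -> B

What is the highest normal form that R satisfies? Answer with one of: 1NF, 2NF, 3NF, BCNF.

2NF

Candidate key: {A, E}. Prime attributes: {A, E}.
For C -> B we have {C}⁺ = {B, C}; {C} is not a superkey, so BCNF fails.
C -> B has non-prime {B} on the right and a non-superkey on the left, so 3NF fails.
No non-prime attribute depends on a proper subset of any candidate key, so 2NF holds.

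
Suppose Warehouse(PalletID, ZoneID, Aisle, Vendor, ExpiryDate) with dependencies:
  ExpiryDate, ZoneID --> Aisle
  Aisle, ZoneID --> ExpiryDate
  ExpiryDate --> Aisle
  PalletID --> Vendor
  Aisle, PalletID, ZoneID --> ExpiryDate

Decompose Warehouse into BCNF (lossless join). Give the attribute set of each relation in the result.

{Aisle, ExpiryDate}; {ExpiryDate, PalletID, ZoneID}; {PalletID, Vendor}

Candidate keys of the original relation: {Aisle, PalletID, ZoneID}, {ExpiryDate, PalletID, ZoneID}.
Within {Aisle, ExpiryDate, PalletID, Vendor, ZoneID}: {ExpiryDate, ZoneID}⁺ ∩ {Aisle, ExpiryDate, PalletID, Vendor, ZoneID} = {Aisle, ExpiryDate, ZoneID}, not the whole set, so ExpiryDate, ZoneID --> Aisle violates BCNF; decompose into {Aisle, ExpiryDate, ZoneID} and {ExpiryDate, PalletID, Vendor, ZoneID}.
Within {Aisle, ExpiryDate, ZoneID}: {ExpiryDate}⁺ ∩ {Aisle, ExpiryDate, ZoneID} = {Aisle, ExpiryDate}, not the whole set, so ExpiryDate --> Aisle violates BCNF; decompose into {Aisle, ExpiryDate} and {ExpiryDate, ZoneID}.
{Aisle, ExpiryDate} has no BCNF violation.
{ExpiryDate, ZoneID} has no BCNF violation.
Within {ExpiryDate, PalletID, Vendor, ZoneID}: {PalletID}⁺ ∩ {ExpiryDate, PalletID, Vendor, ZoneID} = {PalletID, Vendor}, not the whole set, so PalletID --> Vendor violates BCNF; decompose into {PalletID, Vendor} and {ExpiryDate, PalletID, ZoneID}.
{PalletID, Vendor} has no BCNF violation.
{ExpiryDate, PalletID, ZoneID} has no BCNF violation.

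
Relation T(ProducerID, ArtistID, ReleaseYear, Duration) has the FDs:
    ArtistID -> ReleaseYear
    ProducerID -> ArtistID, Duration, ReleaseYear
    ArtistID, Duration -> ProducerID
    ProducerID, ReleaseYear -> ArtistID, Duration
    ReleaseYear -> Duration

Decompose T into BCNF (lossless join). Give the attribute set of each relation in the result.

{ArtistID, ProducerID, ReleaseYear}; {Duration, ReleaseYear}

Candidate keys of the original relation: {ArtistID}, {ProducerID}.
{ArtistID, Duration, ProducerID, ReleaseYear}: {ReleaseYear} determines {Duration, ReleaseYear} here but is not a superkey — split on ReleaseYear -> Duration, giving {Duration, ReleaseYear} and {ArtistID, ProducerID, ReleaseYear}.
{Duration, ReleaseYear}: every determinant is a superkey — BCNF.
{ArtistID, ProducerID, ReleaseYear}: every determinant is a superkey — BCNF.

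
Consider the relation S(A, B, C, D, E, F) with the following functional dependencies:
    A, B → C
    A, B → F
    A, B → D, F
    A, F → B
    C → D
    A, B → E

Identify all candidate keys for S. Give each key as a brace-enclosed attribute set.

Attributes never on any right-hand side: {A} — every candidate key must contain it.
{A, B}⁺ = {A, B, C, D, E, F}, which is every attribute, so {A, B} is a candidate key.
{A, F}⁺ = {A, B, C, D, E, F}, which is every attribute, so {A, F} is a candidate key.
Any other superkey properly contains one of these, so there are no further candidate keys.

{A, B}, {A, F}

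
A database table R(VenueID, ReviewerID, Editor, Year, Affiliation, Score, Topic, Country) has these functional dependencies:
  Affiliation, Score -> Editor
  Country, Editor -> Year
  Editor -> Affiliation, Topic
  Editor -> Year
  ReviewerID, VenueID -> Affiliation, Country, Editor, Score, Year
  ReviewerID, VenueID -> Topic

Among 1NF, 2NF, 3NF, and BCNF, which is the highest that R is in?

2NF

Candidate key: {ReviewerID, VenueID}. Prime attributes: {ReviewerID, VenueID}.
Affiliation, Score -> Editor: {Affiliation, Score}⁺ = {Affiliation, Editor, Score, Topic, Year}, which is not all of the attributes, so the left side is not a superkey — BCNF is violated.
Affiliation, Score -> Editor has non-prime {Editor} on the right and a non-superkey on the left, so 3NF fails.
Checking every proper subset of each key, none determines a non-prime attribute — 2NF is satisfied.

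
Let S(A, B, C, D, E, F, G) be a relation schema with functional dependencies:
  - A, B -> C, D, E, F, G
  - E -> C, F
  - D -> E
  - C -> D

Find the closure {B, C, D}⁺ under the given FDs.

Start with {B, C, D}.
D -> E applies; add {E} → now {B, C, D, E}.
E -> C, F applies; add {F} → now {B, C, D, E, F}.
No further FD applies.

{B, C, D, E, F}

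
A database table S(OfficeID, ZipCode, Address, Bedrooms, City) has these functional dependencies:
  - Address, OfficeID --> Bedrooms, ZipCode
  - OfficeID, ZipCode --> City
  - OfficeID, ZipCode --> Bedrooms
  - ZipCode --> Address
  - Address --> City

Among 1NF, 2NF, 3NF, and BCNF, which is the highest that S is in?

1NF

Candidate keys: {Address, OfficeID}, {OfficeID, ZipCode}. Prime attributes: {Address, OfficeID, ZipCode}.
ZipCode --> Address: {ZipCode}⁺ = {Address, City, ZipCode}, which is not all of the attributes, so the left side is not a superkey — BCNF is violated.
Address --> City has non-prime {City} on the right and a non-superkey on the left, so 3NF fails.
Since {Address} ⊂ {Address, OfficeID} and {Address}⁺ ⊇ {City} with {City} non-prime, there is a partial dependency; 2NF fails.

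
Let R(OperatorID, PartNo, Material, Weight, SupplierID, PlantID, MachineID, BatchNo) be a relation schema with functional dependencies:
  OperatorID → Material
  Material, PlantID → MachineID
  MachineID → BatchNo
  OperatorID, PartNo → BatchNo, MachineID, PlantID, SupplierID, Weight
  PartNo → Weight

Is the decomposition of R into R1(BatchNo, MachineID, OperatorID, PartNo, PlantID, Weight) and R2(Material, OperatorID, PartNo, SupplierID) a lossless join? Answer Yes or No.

Yes

R1 ∩ R2 = {OperatorID, PartNo}; its closure under F is {BatchNo, MachineID, Material, OperatorID, PartNo, PlantID, SupplierID, Weight}.
Since R1 ⊆ {BatchNo, MachineID, Material, OperatorID, PartNo, PlantID, SupplierID, Weight}, the intersection is a superkey of R1; the decomposition is lossless.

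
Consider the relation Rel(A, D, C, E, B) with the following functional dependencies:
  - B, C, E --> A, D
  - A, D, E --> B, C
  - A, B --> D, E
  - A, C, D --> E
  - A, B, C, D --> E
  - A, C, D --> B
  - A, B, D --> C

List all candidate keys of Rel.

{A, B}⁺ = {A, B, C, D, E} — all of the relation — so {A, B} is a candidate key.
{A, C, D}⁺ = {A, B, C, D, E} — all of the relation — so {A, C, D} is a candidate key.
{A, D, E}⁺ = {A, B, C, D, E} — all of the relation — so {A, D, E} is a candidate key.
{B, C, E}⁺ = {A, B, C, D, E} — all of the relation — so {B, C, E} is a candidate key.
These are minimal and exhaustive — every other superkey contains one of them.

{A, B}, {A, C, D}, {A, D, E}, {B, C, E}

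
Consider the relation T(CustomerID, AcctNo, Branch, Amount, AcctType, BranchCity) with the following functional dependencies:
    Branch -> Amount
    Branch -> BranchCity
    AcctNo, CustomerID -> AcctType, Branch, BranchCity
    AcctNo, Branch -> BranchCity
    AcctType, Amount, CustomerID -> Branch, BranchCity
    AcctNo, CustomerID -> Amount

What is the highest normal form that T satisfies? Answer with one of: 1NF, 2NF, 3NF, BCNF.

2NF

Candidate key: {AcctNo, CustomerID}. Prime attributes: {AcctNo, CustomerID}.
Branch -> Amount breaks BCNF: {Branch}⁺ = {Amount, Branch, BranchCity}, so {Branch} is not a superkey.
Branch -> Amount determines the non-prime attribute {Amount} from a non-superkey — 3NF is violated.
No non-prime attribute depends on a proper subset of any candidate key, so 2NF holds.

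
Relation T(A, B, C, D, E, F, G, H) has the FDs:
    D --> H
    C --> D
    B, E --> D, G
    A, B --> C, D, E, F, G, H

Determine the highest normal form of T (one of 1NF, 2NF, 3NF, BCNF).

Candidate key: {A, B}. Prime attributes: {A, B}.
D --> H breaks BCNF: {D}⁺ = {D, H}, so {D} is not a superkey.
D --> H has non-prime {H} on the right and a non-superkey on the left, so 3NF fails.
No proper subset of a key has a non-prime attribute in its closure, so there is no partial dependency; 2NF holds.

2NF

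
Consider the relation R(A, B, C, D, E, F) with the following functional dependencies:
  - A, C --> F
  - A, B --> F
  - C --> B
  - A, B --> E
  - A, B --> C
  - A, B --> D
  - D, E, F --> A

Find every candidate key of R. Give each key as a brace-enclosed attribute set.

{A, B}, {A, C}, {B, D, E, F}, {C, D, E, F}

{A, B}⁺ = {A, B, C, D, E, F}, which is every attribute, so {A, B} is a candidate key.
{A, C}⁺ = {A, B, C, D, E, F}, which is every attribute, so {A, C} is a candidate key.
{B, D, E, F}⁺ = {A, B, C, D, E, F}, which is every attribute, so {B, D, E, F} is a candidate key.
{C, D, E, F}⁺ = {A, B, C, D, E, F}, which is every attribute, so {C, D, E, F} is a candidate key.
No proper subset of any of these is a key, and no other minimal superkey exists.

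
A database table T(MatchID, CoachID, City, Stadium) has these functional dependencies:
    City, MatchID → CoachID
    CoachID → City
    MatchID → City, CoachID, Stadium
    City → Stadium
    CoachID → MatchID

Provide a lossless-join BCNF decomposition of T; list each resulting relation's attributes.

Candidate keys of the original relation: {CoachID}, {MatchID}.
In {City, CoachID, MatchID, Stadium}, {City} is not a superkey ({City}⁺ restricted to this set is {City, Stadium}), so split on City → Stadium into {City, Stadium} and {City, CoachID, MatchID}.
{City, Stadium}: every determinant is a superkey — BCNF.
{City, CoachID, MatchID}: every determinant is a superkey — BCNF.

{City, CoachID, MatchID}; {City, Stadium}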